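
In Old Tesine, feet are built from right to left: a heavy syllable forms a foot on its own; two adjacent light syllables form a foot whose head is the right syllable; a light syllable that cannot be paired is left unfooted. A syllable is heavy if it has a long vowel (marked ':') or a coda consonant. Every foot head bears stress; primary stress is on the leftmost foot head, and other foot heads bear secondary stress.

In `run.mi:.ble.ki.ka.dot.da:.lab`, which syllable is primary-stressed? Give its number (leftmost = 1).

1

Weights: 1 run H, 2 mi: H, 3 ble L, 4 ki L, 5 ka L, 6 dot H, 7 da: H, 8 lab H.
Parse right to left (heavy = foot alone; LL = one foot; stranded L unfooted): (ˈrun) (ˈmi:) ble (ki.ˈka) (ˈdot) (ˈda:) (ˈlab).
Foot heads: 1, 2, 5, 6, 7, 8.
Primary stress on the leftmost head = syllable 1.
Primary stress: syllable 1 → ˈrun.mi:.ble.ki.ka.dot.da:.lab.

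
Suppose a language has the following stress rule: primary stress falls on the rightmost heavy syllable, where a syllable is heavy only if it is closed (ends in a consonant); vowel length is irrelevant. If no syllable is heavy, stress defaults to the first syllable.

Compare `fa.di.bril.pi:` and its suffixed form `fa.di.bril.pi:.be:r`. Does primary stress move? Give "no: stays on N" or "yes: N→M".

yes: 3→5

Base `fa.di.bril.pi:` (4 syllables):
  Weights: 1 fa L, 2 di L, 3 bril H, 4 pi: L.
  Heavy syllables in the domain: 3. The rightmost is syllable 3 (bril).
  → primary stress on syllable 3.
Suffixed `fa.di.bril.pi:.be:r` (5 syllables):
  Weights: 1 fa L, 2 di L, 3 bril H, 4 pi: L, 5 be:r H.
  Heavy syllables in the domain: 3, 5. The rightmost is syllable 5 (be:r).
  → primary stress on syllable 5.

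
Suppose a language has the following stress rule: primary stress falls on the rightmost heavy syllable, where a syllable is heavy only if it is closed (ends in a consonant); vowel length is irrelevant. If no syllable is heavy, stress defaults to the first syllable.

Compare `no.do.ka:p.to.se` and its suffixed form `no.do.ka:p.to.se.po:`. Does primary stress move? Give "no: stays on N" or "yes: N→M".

Base `no.do.ka:p.to.se` (5 syllables):
  Weights: 1 no L, 2 do L, 3 ka:p H, 4 to L, 5 se L.
  Heavy syllables in the domain: 3. The rightmost is syllable 3 (ka:p).
  → primary stress on syllable 3.
Suffixed `no.do.ka:p.to.se.po:` (6 syllables):
  Weights: 1 no L, 2 do L, 3 ka:p H, 4 to L, 5 se L, 6 po: L.
  Heavy syllables in the domain: 3. The rightmost is syllable 3 (ka:p).
  → primary stress on syllable 3.

no: stays on 3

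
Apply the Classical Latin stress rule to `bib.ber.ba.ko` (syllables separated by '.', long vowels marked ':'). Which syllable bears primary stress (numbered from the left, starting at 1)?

2

Classical Latin: stress the penult if heavy (long vowel or closed), else the antepenult.
Weights: 2 ber H, 3 ba L, 4 ko L.
The penult (syllable 3, ba) is light, so stress falls on the antepenult (syllable 2, ber).
Stress on syllable 2: bib.ˈber.ba.ko.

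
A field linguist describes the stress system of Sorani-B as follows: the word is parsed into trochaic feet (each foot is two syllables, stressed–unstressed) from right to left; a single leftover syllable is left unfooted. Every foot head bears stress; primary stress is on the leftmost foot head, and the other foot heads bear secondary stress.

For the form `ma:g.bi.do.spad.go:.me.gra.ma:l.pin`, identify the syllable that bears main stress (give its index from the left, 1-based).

Parse right to left into trochaic (ˈσσ) feet: ma:g (ˈbi.do) (ˈspad.go:) (ˈme.gra) (ˈma:l.pin). Syllable 1 is left unfooted.
Foot heads (stressed positions): 2, 4, 6, 8.
End Rule Leftmost: primary stress on the leftmost head = syllable 2.
Primary stress: syllable 2 → ma:g.ˈbi.do.spad.go:.me.gra.ma:l.pin.

2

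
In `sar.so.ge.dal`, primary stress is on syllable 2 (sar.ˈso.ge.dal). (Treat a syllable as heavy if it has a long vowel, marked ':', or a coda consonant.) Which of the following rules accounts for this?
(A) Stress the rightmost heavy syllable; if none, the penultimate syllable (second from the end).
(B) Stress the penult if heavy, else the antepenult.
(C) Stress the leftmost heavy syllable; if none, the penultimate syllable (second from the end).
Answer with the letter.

Rule A → syllable 4 (observed: 2).
Rule B → syllable 2 ✓.
Rule C → syllable 1 (observed: 2).

B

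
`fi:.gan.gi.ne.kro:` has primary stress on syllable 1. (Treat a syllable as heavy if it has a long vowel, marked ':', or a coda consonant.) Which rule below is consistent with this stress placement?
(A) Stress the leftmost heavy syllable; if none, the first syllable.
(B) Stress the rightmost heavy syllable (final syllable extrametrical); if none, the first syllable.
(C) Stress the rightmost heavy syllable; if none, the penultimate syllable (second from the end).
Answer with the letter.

Rule A → syllable 1 ✓.
Rule B → syllable 2 (observed: 1).
Rule C → syllable 5 (observed: 1).

A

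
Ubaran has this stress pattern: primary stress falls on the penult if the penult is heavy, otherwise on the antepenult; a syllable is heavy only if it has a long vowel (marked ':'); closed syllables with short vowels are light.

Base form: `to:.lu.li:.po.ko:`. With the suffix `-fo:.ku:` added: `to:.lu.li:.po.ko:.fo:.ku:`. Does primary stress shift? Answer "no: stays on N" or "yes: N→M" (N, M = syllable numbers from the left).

yes: 3→6

Base `to:.lu.li:.po.ko:` (5 syllables):
  Weights: 3 li: H, 4 po L, 5 ko: H.
  The penult (syllable 4, po) is light, so stress falls on the antepenult (syllable 3, li:).
  → primary stress on syllable 3.
Suffixed `to:.lu.li:.po.ko:.fo:.ku:` (7 syllables):
  Weights: 5 ko: H, 6 fo: H, 7 ku: H.
  The penult (syllable 6, fo:) is heavy, so it takes stress.
  → primary stress on syllable 6.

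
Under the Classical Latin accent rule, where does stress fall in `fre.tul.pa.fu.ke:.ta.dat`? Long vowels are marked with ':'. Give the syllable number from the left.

5

Classical Latin: stress the penult if heavy (long vowel or closed), else the antepenult.
Weights: 5 ke: H, 6 ta L, 7 dat H.
The penult (syllable 6, ta) is light, so stress falls on the antepenult (syllable 5, ke:).
Stress on syllable 5: fre.tul.pa.fu.ˈke:.ta.dat.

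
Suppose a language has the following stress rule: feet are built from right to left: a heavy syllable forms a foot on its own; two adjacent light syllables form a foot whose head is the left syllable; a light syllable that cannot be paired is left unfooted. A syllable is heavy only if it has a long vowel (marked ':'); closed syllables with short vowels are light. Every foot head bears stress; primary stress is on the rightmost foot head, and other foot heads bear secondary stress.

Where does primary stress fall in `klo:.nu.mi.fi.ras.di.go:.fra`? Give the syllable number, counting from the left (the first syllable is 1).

7

Weights: 1 klo: H, 2 nu L, 3 mi L, 4 fi L, 5 ras L, 6 di L, 7 go: H, 8 fra L.
Parse right to left (heavy = foot alone; LL = one foot; stranded L unfooted): (ˈklo:) nu (ˈmi.fi) (ˈras.di) (ˈgo:) fra.
Foot heads: 1, 3, 5, 7.
Primary stress on the rightmost head = syllable 7.
Primary stress: syllable 7 → klo:.nu.mi.fi.ras.di.ˈgo:.fra.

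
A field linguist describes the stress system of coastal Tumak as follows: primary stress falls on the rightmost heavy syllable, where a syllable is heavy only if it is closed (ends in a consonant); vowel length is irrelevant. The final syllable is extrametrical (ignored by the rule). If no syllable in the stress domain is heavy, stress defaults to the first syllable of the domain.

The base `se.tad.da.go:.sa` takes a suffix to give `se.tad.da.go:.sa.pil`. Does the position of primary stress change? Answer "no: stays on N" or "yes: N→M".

Base `se.tad.da.go:.sa` (5 syllables):
  The final syllable (5, sa) is extrametrical; the stress domain is syllables 1–4.
  Weights: 1 se L, 2 tad H, 3 da L, 4 go: L.
  Heavy syllables in the domain: 2. The rightmost is syllable 2 (tad).
  → primary stress on syllable 2.
Suffixed `se.tad.da.go:.sa.pil` (6 syllables):
  The final syllable (6, pil) is extrametrical; the stress domain is syllables 1–5.
  Weights: 1 se L, 2 tad H, 3 da L, 4 go: L, 5 sa L.
  Heavy syllables in the domain: 2. The rightmost is syllable 2 (tad).
  → primary stress on syllable 2.

no: stays on 2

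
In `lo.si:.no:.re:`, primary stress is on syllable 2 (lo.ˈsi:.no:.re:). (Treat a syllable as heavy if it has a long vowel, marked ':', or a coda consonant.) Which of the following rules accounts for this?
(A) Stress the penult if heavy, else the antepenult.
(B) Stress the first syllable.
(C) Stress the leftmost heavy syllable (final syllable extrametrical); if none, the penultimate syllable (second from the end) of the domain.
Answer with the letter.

Rule A → syllable 3 (observed: 2).
Rule B → syllable 1 (observed: 2).
Rule C → syllable 2 ✓.

C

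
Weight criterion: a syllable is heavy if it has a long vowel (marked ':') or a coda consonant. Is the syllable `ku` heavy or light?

`ku`: short vowel, open (no coda). Short vowel, open → light.

light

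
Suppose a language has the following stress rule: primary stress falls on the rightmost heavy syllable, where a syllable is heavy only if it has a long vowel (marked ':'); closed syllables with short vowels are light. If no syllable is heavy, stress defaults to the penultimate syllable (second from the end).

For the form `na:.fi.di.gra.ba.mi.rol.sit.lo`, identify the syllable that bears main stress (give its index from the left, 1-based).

Weights: 1 na: H, 2 fi L, 3 di L, 4 gra L, 5 ba L, 6 mi L, 7 rol L, 8 sit L, 9 lo L.
Heavy syllables in the domain: 1. The rightmost is syllable 1 (na:).
Primary stress: syllable 1 → ˈna:.fi.di.gra.ba.mi.rol.sit.lo.

1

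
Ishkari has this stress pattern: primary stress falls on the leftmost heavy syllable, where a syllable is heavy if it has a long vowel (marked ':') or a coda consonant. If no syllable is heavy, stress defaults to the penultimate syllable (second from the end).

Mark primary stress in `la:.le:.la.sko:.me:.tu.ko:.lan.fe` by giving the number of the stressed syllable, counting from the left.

1

Weights: 1 la: H, 2 le: H, 3 la L, 4 sko: H, 5 me: H, 6 tu L, 7 ko: H, 8 lan H, 9 fe L.
Heavy syllables in the domain: 1, 2, 4, 5, 7, 8. The leftmost is syllable 1 (la:).
Primary stress: syllable 1 → ˈla:.le:.la.sko:.me:.tu.ko:.lan.fe.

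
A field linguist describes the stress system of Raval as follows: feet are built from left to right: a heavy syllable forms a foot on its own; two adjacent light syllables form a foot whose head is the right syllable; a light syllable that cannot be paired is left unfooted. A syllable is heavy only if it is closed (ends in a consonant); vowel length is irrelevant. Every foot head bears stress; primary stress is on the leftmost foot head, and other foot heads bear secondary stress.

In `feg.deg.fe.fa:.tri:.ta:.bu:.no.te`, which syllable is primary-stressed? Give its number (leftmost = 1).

1

Weights: 1 feg H, 2 deg H, 3 fe L, 4 fa: L, 5 tri: L, 6 ta: L, 7 bu: L, 8 no L, 9 te L.
Parse left to right (heavy = foot alone; LL = one foot; stranded L unfooted): (ˈfeg) (ˈdeg) (fe.ˈfa:) (tri:.ˈta:) (bu:.ˈno) te.
Foot heads: 1, 2, 4, 6, 8.
Primary stress on the leftmost head = syllable 1.
Primary stress: syllable 1 → ˈfeg.deg.fe.fa:.tri:.ta:.bu:.no.te.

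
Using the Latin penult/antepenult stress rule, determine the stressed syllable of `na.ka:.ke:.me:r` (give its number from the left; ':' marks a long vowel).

Classical Latin: stress the penult if heavy (long vowel or closed), else the antepenult.
Weights: 2 ka: H, 3 ke: H, 4 me:r H.
The penult (syllable 3, ke:) is heavy, so it takes stress.
Stress on syllable 3: na.ka:.ˈke:.me:r.

3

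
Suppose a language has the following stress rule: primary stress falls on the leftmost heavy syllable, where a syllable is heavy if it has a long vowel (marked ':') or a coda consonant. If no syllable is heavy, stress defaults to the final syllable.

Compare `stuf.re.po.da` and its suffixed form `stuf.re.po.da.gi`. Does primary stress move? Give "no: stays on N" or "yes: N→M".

no: stays on 1

Base `stuf.re.po.da` (4 syllables):
  Weights: 1 stuf H, 2 re L, 3 po L, 4 da L.
  Heavy syllables in the domain: 1. The leftmost is syllable 1 (stuf).
  → primary stress on syllable 1.
Suffixed `stuf.re.po.da.gi` (5 syllables):
  Weights: 1 stuf H, 2 re L, 3 po L, 4 da L, 5 gi L.
  Heavy syllables in the domain: 1. The leftmost is syllable 1 (stuf).
  → primary stress on syllable 1.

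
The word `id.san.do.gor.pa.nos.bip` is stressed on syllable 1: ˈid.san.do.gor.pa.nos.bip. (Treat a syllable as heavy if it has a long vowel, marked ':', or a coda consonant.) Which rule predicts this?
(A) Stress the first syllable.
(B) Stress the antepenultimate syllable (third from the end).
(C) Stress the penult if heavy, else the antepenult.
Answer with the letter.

A

Rule A → syllable 1 ✓.
Rule B → syllable 5 (observed: 1).
Rule C → syllable 6 (observed: 1).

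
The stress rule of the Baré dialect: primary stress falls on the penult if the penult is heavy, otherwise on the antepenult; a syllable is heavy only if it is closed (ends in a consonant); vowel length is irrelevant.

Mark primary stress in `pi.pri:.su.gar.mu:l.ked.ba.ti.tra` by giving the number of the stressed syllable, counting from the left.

7

Weights: 7 ba L, 8 ti L, 9 tra L.
The penult (syllable 8, ti) is light, so stress falls on the antepenult (syllable 7, ba).
Primary stress: syllable 7 → pi.pri:.su.gar.mu:l.ked.ˈba.ti.tra.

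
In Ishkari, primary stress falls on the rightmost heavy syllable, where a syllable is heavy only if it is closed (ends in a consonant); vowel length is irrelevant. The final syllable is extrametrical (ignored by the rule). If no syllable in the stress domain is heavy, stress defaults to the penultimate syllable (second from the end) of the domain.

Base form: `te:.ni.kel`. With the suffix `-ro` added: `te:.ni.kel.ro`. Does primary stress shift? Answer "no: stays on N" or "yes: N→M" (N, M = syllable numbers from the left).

Base `te:.ni.kel` (3 syllables):
  The final syllable (3, kel) is extrametrical; the stress domain is syllables 1–2.
  Weights: 1 te: L, 2 ni L.
  No heavy syllable in the domain; default to the penultimate syllable (second from the end) of the domain = syllable 1.
  → primary stress on syllable 1.
Suffixed `te:.ni.kel.ro` (4 syllables):
  The final syllable (4, ro) is extrametrical; the stress domain is syllables 1–3.
  Weights: 1 te: L, 2 ni L, 3 kel H.
  Heavy syllables in the domain: 3. The rightmost is syllable 3 (kel).
  → primary stress on syllable 3.

yes: 1→3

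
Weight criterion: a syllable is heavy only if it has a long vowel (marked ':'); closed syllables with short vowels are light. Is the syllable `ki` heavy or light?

`ki`: short vowel, open (no coda). Short vowel → light.

light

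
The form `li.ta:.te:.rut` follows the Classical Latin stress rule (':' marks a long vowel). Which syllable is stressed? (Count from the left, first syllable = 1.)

Classical Latin: stress the penult if heavy (long vowel or closed), else the antepenult.
Weights: 2 ta: H, 3 te: H, 4 rut H.
The penult (syllable 3, te:) is heavy, so it takes stress.
Stress on syllable 3: li.ta:.ˈte:.rut.

3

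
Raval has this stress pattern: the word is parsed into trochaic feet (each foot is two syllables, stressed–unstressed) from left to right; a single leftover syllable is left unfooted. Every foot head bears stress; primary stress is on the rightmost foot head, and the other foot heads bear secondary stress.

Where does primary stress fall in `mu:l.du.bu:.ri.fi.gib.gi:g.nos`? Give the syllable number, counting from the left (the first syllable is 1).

7

Parse left to right into trochaic (ˈσσ) feet: (ˈmu:l.du) (ˈbu:.ri) (ˈfi.gib) (ˈgi:g.nos).
Foot heads (stressed positions): 1, 3, 5, 7.
End Rule Rightmost: primary stress on the rightmost head = syllable 7.
Primary stress: syllable 7 → mu:l.du.bu:.ri.fi.gib.ˈgi:g.nos.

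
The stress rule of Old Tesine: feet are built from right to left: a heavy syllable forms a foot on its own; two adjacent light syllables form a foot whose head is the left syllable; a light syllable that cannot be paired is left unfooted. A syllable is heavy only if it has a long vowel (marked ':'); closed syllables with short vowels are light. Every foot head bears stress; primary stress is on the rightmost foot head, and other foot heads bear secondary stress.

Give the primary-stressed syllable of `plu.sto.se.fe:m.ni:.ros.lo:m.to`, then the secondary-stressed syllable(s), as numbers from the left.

primary 7, secondary 2, 4, 5

Weights: 1 plu L, 2 sto L, 3 se L, 4 fe:m H, 5 ni: H, 6 ros L, 7 lo:m H, 8 to L.
Parse right to left (heavy = foot alone; LL = one foot; stranded L unfooted): plu (ˈsto.se) (ˈfe:m) (ˈni:) ros (ˈlo:m) to.
Foot heads: 2, 4, 5, 7.
Primary stress on the rightmost head = syllable 7.
Secondary stress on 2, 4, 5: plu.ˌsto.se.ˌfe:m.ˌni:.ros.ˈlo:m.to.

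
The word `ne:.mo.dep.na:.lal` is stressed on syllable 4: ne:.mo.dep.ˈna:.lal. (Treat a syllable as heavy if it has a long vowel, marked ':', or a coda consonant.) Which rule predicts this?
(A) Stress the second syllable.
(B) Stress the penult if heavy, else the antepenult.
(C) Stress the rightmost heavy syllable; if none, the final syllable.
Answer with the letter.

Rule A → syllable 2 (observed: 4).
Rule B → syllable 4 ✓.
Rule C → syllable 5 (observed: 4).

B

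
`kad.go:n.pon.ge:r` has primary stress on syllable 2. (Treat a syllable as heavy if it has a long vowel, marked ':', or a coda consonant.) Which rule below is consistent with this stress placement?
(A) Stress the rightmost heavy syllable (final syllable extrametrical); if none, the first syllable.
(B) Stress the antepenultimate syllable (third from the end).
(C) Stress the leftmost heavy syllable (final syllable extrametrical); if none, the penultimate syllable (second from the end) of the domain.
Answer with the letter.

B

Rule A → syllable 3 (observed: 2).
Rule B → syllable 2 ✓.
Rule C → syllable 1 (observed: 2).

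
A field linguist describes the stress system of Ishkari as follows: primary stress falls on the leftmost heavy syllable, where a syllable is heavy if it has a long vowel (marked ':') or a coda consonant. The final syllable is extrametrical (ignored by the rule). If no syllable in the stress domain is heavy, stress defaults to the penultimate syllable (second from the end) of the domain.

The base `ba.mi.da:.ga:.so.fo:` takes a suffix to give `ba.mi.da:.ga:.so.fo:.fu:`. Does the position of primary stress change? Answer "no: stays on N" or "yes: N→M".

Base `ba.mi.da:.ga:.so.fo:` (6 syllables):
  The final syllable (6, fo:) is extrametrical; the stress domain is syllables 1–5.
  Weights: 1 ba L, 2 mi L, 3 da: H, 4 ga: H, 5 so L.
  Heavy syllables in the domain: 3, 4. The leftmost is syllable 3 (da:).
  → primary stress on syllable 3.
Suffixed `ba.mi.da:.ga:.so.fo:.fu:` (7 syllables):
  The final syllable (7, fu:) is extrametrical; the stress domain is syllables 1–6.
  Weights: 1 ba L, 2 mi L, 3 da: H, 4 ga: H, 5 so L, 6 fo: H.
  Heavy syllables in the domain: 3, 4, 6. The leftmost is syllable 3 (da:).
  → primary stress on syllable 3.

no: stays on 3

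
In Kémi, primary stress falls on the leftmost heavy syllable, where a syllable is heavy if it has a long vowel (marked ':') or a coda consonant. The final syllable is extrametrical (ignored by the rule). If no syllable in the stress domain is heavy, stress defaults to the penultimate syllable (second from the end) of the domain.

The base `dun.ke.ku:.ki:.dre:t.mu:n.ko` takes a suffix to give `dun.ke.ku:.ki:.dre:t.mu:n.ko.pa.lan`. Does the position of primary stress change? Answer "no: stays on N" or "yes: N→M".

no: stays on 1

Base `dun.ke.ku:.ki:.dre:t.mu:n.ko` (7 syllables):
  The final syllable (7, ko) is extrametrical; the stress domain is syllables 1–6.
  Weights: 1 dun H, 2 ke L, 3 ku: H, 4 ki: H, 5 dre:t H, 6 mu:n H.
  Heavy syllables in the domain: 1, 3, 4, 5, 6. The leftmost is syllable 1 (dun).
  → primary stress on syllable 1.
Suffixed `dun.ke.ku:.ki:.dre:t.mu:n.ko.pa.lan` (9 syllables):
  The final syllable (9, lan) is extrametrical; the stress domain is syllables 1–8.
  Weights: 1 dun H, 2 ke L, 3 ku: H, 4 ki: H, 5 dre:t H, 6 mu:n H, 7 ko L, 8 pa L.
  Heavy syllables in the domain: 1, 3, 4, 5, 6. The leftmost is syllable 1 (dun).
  → primary stress on syllable 1.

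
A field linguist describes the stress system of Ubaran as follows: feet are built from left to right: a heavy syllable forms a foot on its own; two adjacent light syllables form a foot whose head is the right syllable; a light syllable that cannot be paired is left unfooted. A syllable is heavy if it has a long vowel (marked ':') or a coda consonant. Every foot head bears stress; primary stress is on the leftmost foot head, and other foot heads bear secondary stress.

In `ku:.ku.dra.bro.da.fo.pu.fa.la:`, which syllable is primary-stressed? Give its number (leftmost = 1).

Weights: 1 ku: H, 2 ku L, 3 dra L, 4 bro L, 5 da L, 6 fo L, 7 pu L, 8 fa L, 9 la: H.
Parse left to right (heavy = foot alone; LL = one foot; stranded L unfooted): (ˈku:) (ku.ˈdra) (bro.ˈda) (fo.ˈpu) fa (ˈla:).
Foot heads: 1, 3, 5, 7, 9.
Primary stress on the leftmost head = syllable 1.
Primary stress: syllable 1 → ˈku:.ku.dra.bro.da.fo.pu.fa.la:.

1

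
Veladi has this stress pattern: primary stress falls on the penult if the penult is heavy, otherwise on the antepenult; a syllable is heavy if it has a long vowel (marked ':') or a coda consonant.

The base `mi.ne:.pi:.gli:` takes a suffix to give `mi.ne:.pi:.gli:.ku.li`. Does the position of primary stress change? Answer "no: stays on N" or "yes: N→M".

Base `mi.ne:.pi:.gli:` (4 syllables):
  Weights: 2 ne: H, 3 pi: H, 4 gli: H.
  The penult (syllable 3, pi:) is heavy, so it takes stress.
  → primary stress on syllable 3.
Suffixed `mi.ne:.pi:.gli:.ku.li` (6 syllables):
  Weights: 4 gli: H, 5 ku L, 6 li L.
  The penult (syllable 5, ku) is light, so stress falls on the antepenult (syllable 4, gli:).
  → primary stress on syllable 4.

yes: 3→4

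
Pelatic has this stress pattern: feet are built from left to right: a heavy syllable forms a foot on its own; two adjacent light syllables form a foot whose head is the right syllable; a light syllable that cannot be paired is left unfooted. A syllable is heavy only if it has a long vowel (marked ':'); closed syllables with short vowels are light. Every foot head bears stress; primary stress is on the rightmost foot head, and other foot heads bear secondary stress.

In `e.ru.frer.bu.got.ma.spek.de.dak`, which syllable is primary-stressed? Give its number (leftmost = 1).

8

Weights: 1 e L, 2 ru L, 3 frer L, 4 bu L, 5 got L, 6 ma L, 7 spek L, 8 de L, 9 dak L.
Parse left to right (heavy = foot alone; LL = one foot; stranded L unfooted): (e.ˈru) (frer.ˈbu) (got.ˈma) (spek.ˈde) dak.
Foot heads: 2, 4, 6, 8.
Primary stress on the rightmost head = syllable 8.
Primary stress: syllable 8 → e.ru.frer.bu.got.ma.spek.ˈde.dak.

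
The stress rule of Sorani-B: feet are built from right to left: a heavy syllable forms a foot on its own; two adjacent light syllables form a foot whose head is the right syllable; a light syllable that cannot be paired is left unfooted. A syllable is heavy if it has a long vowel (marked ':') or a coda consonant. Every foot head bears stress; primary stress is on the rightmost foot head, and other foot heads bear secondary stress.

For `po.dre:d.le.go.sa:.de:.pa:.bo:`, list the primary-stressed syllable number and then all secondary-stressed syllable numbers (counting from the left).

Weights: 1 po L, 2 dre:d H, 3 le L, 4 go L, 5 sa: H, 6 de: H, 7 pa: H, 8 bo: H.
Parse right to left (heavy = foot alone; LL = one foot; stranded L unfooted): po (ˈdre:d) (le.ˈgo) (ˈsa:) (ˈde:) (ˈpa:) (ˈbo:).
Foot heads: 2, 4, 5, 6, 7, 8.
Primary stress on the rightmost head = syllable 8.
Secondary stress on 2, 4, 5, 6, 7: po.ˌdre:d.le.ˌgo.ˌsa:.ˌde:.ˌpa:.ˈbo:.

primary 8, secondary 2, 4, 5, 6, 7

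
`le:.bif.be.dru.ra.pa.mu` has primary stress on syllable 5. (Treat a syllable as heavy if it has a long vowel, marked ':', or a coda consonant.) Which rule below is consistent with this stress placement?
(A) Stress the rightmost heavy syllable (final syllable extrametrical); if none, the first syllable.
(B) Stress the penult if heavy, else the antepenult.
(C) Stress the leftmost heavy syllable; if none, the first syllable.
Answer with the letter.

Rule A → syllable 2 (observed: 5).
Rule B → syllable 5 ✓.
Rule C → syllable 1 (observed: 5).

B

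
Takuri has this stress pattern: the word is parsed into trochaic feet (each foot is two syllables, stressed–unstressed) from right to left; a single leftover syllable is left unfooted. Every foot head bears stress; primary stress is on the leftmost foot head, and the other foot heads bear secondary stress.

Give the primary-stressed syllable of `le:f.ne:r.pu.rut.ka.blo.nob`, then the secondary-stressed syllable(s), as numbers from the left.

Parse right to left into trochaic (ˈσσ) feet: le:f (ˈne:r.pu) (ˈrut.ka) (ˈblo.nob). Syllable 1 is left unfooted.
Foot heads (stressed positions): 2, 4, 6.
End Rule Leftmost: primary stress on the leftmost head = syllable 2.
Secondary stress on 4, 6: le:f.ˈne:r.pu.ˌrut.ka.ˌblo.nob.

primary 2, secondary 4, 6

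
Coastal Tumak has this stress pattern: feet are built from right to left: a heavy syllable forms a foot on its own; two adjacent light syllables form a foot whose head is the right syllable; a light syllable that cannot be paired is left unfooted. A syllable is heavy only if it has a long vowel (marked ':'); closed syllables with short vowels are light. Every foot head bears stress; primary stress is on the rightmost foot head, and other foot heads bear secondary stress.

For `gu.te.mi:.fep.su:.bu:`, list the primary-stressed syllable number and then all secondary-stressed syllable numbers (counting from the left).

Weights: 1 gu L, 2 te L, 3 mi: H, 4 fep L, 5 su: H, 6 bu: H.
Parse right to left (heavy = foot alone; LL = one foot; stranded L unfooted): (gu.ˈte) (ˈmi:) fep (ˈsu:) (ˈbu:).
Foot heads: 2, 3, 5, 6.
Primary stress on the rightmost head = syllable 6.
Secondary stress on 2, 3, 5: gu.ˌte.ˌmi:.fep.ˌsu:.ˈbu:.

primary 6, secondary 2, 3, 5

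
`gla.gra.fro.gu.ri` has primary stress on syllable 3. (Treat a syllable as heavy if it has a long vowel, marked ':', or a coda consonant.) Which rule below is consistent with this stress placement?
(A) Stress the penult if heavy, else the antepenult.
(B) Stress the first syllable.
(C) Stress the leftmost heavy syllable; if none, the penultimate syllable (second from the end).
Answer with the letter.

A

Rule A → syllable 3 ✓.
Rule B → syllable 1 (observed: 3).
Rule C → syllable 4 (observed: 3).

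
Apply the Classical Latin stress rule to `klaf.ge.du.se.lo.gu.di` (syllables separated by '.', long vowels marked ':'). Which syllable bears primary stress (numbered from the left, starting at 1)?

5

Classical Latin: stress the penult if heavy (long vowel or closed), else the antepenult.
Weights: 5 lo L, 6 gu L, 7 di L.
The penult (syllable 6, gu) is light, so stress falls on the antepenult (syllable 5, lo).
Stress on syllable 5: klaf.ge.du.se.ˈlo.gu.di.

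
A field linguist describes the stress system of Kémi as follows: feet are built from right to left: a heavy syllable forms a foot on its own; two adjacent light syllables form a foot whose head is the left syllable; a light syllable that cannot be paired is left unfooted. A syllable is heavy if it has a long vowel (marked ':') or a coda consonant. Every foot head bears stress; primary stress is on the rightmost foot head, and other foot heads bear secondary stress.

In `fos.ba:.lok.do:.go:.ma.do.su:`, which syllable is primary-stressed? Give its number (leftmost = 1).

8

Weights: 1 fos H, 2 ba: H, 3 lok H, 4 do: H, 5 go: H, 6 ma L, 7 do L, 8 su: H.
Parse right to left (heavy = foot alone; LL = one foot; stranded L unfooted): (ˈfos) (ˈba:) (ˈlok) (ˈdo:) (ˈgo:) (ˈma.do) (ˈsu:).
Foot heads: 1, 2, 3, 4, 5, 6, 8.
Primary stress on the rightmost head = syllable 8.
Primary stress: syllable 8 → fos.ba:.lok.do:.go:.ma.do.ˈsu:.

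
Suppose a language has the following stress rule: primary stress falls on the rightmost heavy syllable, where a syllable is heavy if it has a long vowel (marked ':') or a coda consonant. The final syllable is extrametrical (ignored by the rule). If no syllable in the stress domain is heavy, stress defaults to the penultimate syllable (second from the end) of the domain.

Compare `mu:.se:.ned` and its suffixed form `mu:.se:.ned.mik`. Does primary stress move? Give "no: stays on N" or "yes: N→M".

yes: 2→3

Base `mu:.se:.ned` (3 syllables):
  The final syllable (3, ned) is extrametrical; the stress domain is syllables 1–2.
  Weights: 1 mu: H, 2 se: H.
  Heavy syllables in the domain: 1, 2. The rightmost is syllable 2 (se:).
  → primary stress on syllable 2.
Suffixed `mu:.se:.ned.mik` (4 syllables):
  The final syllable (4, mik) is extrametrical; the stress domain is syllables 1–3.
  Weights: 1 mu: H, 2 se: H, 3 ned H.
  Heavy syllables in the domain: 1, 2, 3. The rightmost is syllable 3 (ned).
  → primary stress on syllable 3.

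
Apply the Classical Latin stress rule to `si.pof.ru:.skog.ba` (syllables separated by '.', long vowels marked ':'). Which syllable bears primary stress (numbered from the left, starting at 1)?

Classical Latin: stress the penult if heavy (long vowel or closed), else the antepenult.
Weights: 3 ru: H, 4 skog H, 5 ba L.
The penult (syllable 4, skog) is heavy, so it takes stress.
Stress on syllable 4: si.pof.ru:.ˈskog.ba.

4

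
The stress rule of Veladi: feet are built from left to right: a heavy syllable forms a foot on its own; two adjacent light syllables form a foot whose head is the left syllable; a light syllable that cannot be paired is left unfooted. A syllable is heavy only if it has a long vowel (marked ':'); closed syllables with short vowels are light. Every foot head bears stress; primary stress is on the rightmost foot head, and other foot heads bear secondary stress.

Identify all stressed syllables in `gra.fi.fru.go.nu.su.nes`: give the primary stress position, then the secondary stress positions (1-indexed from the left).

Weights: 1 gra L, 2 fi L, 3 fru L, 4 go L, 5 nu L, 6 su L, 7 nes L.
Parse left to right (heavy = foot alone; LL = one foot; stranded L unfooted): (ˈgra.fi) (ˈfru.go) (ˈnu.su) nes.
Foot heads: 1, 3, 5.
Primary stress on the rightmost head = syllable 5.
Secondary stress on 1, 3: ˌgra.fi.ˌfru.go.ˈnu.su.nes.

primary 5, secondary 1, 3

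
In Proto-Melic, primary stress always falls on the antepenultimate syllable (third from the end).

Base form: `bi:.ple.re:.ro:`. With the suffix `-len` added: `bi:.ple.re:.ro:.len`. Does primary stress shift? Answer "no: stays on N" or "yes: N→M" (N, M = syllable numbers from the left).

Base `bi:.ple.re:.ro:` (4 syllables):
  The word has 4 syllables; the antepenultimate syllable (third from the end) is syllable 2 (ple).
  → primary stress on syllable 2.
Suffixed `bi:.ple.re:.ro:.len` (5 syllables):
  The word has 5 syllables; the antepenultimate syllable (third from the end) is syllable 3 (re:).
  → primary stress on syllable 3.

yes: 2→3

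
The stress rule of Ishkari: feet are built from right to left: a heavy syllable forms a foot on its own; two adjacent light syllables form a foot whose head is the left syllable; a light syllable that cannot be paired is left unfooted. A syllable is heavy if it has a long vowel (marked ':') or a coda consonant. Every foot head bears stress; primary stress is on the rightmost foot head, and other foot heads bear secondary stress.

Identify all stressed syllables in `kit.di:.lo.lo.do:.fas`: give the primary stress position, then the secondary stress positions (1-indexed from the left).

primary 6, secondary 1, 2, 3, 5

Weights: 1 kit H, 2 di: H, 3 lo L, 4 lo L, 5 do: H, 6 fas H.
Parse right to left (heavy = foot alone; LL = one foot; stranded L unfooted): (ˈkit) (ˈdi:) (ˈlo.lo) (ˈdo:) (ˈfas).
Foot heads: 1, 2, 3, 5, 6.
Primary stress on the rightmost head = syllable 6.
Secondary stress on 1, 2, 3, 5: ˌkit.ˌdi:.ˌlo.lo.ˌdo:.ˈfas.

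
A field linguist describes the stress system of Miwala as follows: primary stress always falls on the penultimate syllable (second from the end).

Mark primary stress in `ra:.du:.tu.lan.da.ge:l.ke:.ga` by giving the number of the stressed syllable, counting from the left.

7

The word has 8 syllables; the penultimate syllable (second from the end) is syllable 7 (ke:).
Primary stress: syllable 7 → ra:.du:.tu.lan.da.ge:l.ˈke:.ga.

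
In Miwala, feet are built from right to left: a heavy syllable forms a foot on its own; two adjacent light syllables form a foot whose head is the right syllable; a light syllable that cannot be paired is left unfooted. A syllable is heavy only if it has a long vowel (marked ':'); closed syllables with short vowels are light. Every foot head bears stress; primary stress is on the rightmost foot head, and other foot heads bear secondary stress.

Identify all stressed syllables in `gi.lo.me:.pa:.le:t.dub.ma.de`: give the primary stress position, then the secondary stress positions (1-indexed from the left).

Weights: 1 gi L, 2 lo L, 3 me: H, 4 pa: H, 5 le:t H, 6 dub L, 7 ma L, 8 de L.
Parse right to left (heavy = foot alone; LL = one foot; stranded L unfooted): (gi.ˈlo) (ˈme:) (ˈpa:) (ˈle:t) dub (ma.ˈde).
Foot heads: 2, 3, 4, 5, 8.
Primary stress on the rightmost head = syllable 8.
Secondary stress on 2, 3, 4, 5: gi.ˌlo.ˌme:.ˌpa:.ˌle:t.dub.ma.ˈde.

primary 8, secondary 2, 3, 4, 5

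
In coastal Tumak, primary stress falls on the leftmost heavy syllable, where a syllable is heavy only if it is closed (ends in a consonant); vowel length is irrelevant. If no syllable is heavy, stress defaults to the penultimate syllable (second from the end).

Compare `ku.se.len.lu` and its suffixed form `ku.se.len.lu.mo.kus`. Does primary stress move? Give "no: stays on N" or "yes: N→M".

no: stays on 3

Base `ku.se.len.lu` (4 syllables):
  Weights: 1 ku L, 2 se L, 3 len H, 4 lu L.
  Heavy syllables in the domain: 3. The leftmost is syllable 3 (len).
  → primary stress on syllable 3.
Suffixed `ku.se.len.lu.mo.kus` (6 syllables):
  Weights: 1 ku L, 2 se L, 3 len H, 4 lu L, 5 mo L, 6 kus H.
  Heavy syllables in the domain: 3, 6. The leftmost is syllable 3 (len).
  → primary stress on syllable 3.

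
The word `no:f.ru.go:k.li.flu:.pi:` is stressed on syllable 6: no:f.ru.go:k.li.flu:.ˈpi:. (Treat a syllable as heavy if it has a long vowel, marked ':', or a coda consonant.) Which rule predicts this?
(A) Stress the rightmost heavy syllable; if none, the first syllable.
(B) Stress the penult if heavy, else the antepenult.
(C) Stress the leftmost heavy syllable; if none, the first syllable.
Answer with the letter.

Rule A → syllable 6 ✓.
Rule B → syllable 5 (observed: 6).
Rule C → syllable 1 (observed: 6).

A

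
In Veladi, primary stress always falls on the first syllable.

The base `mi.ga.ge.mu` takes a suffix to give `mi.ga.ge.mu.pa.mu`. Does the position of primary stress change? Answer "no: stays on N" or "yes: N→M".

no: stays on 1

Base `mi.ga.ge.mu` (4 syllables):
  The word has 4 syllables; the first syllable is syllable 1 (mi).
  → primary stress on syllable 1.
Suffixed `mi.ga.ge.mu.pa.mu` (6 syllables):
  The word has 6 syllables; the first syllable is syllable 1 (mi).
  → primary stress on syllable 1.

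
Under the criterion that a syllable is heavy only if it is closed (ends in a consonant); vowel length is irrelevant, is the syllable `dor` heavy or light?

heavy

`dor`: short vowel, closed (coda /r/). Closed (coda /r/) → heavy.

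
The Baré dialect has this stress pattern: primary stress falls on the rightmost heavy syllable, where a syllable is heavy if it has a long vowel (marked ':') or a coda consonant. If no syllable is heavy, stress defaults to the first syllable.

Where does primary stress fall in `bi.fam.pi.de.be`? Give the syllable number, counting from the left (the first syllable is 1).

Weights: 1 bi L, 2 fam H, 3 pi L, 4 de L, 5 be L.
Heavy syllables in the domain: 2. The rightmost is syllable 2 (fam).
Primary stress: syllable 2 → bi.ˈfam.pi.de.be.

2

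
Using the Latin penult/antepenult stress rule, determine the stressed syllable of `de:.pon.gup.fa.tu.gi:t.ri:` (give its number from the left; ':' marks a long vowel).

6

Classical Latin: stress the penult if heavy (long vowel or closed), else the antepenult.
Weights: 5 tu L, 6 gi:t H, 7 ri: H.
The penult (syllable 6, gi:t) is heavy, so it takes stress.
Stress on syllable 6: de:.pon.gup.fa.tu.ˈgi:t.ri:.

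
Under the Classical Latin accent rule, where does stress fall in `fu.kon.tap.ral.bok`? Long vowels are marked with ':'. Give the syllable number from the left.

Classical Latin: stress the penult if heavy (long vowel or closed), else the antepenult.
Weights: 3 tap H, 4 ral H, 5 bok H.
The penult (syllable 4, ral) is heavy, so it takes stress.
Stress on syllable 4: fu.kon.tap.ˈral.bok.

4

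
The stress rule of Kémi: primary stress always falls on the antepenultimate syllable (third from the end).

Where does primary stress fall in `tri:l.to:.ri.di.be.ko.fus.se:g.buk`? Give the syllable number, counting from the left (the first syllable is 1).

The word has 9 syllables; the antepenultimate syllable (third from the end) is syllable 7 (fus).
Primary stress: syllable 7 → tri:l.to:.ri.di.be.ko.ˈfus.se:g.buk.

7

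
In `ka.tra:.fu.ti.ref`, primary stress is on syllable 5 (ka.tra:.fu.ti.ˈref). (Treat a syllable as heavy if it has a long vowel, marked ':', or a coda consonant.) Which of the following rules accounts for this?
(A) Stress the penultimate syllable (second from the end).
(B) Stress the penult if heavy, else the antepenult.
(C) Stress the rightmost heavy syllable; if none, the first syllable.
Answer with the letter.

C

Rule A → syllable 4 (observed: 5).
Rule B → syllable 3 (observed: 5).
Rule C → syllable 5 ✓.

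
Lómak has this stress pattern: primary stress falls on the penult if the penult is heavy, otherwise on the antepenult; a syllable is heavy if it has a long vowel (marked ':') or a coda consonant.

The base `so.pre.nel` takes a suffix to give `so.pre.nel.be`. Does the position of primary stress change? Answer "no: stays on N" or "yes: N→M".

Base `so.pre.nel` (3 syllables):
  Weights: 1 so L, 2 pre L, 3 nel H.
  The penult (syllable 2, pre) is light, so stress falls on the antepenult (syllable 1, so).
  → primary stress on syllable 1.
Suffixed `so.pre.nel.be` (4 syllables):
  Weights: 2 pre L, 3 nel H, 4 be L.
  The penult (syllable 3, nel) is heavy, so it takes stress.
  → primary stress on syllable 3.

yes: 1→3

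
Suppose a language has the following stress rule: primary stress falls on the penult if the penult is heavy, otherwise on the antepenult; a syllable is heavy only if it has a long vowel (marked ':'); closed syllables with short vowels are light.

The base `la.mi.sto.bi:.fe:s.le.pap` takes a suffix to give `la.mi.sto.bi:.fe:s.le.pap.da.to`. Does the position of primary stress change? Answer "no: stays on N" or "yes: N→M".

Base `la.mi.sto.bi:.fe:s.le.pap` (7 syllables):
  Weights: 5 fe:s H, 6 le L, 7 pap L.
  The penult (syllable 6, le) is light, so stress falls on the antepenult (syllable 5, fe:s).
  → primary stress on syllable 5.
Suffixed `la.mi.sto.bi:.fe:s.le.pap.da.to` (9 syllables):
  Weights: 7 pap L, 8 da L, 9 to L.
  The penult (syllable 8, da) is light, so stress falls on the antepenult (syllable 7, pap).
  → primary stress on syllable 7.

yes: 5→7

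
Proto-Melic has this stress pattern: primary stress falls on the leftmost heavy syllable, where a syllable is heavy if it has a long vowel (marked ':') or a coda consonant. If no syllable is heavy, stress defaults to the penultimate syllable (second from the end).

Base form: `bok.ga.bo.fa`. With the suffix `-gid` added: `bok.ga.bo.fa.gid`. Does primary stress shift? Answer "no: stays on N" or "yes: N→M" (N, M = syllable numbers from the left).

no: stays on 1

Base `bok.ga.bo.fa` (4 syllables):
  Weights: 1 bok H, 2 ga L, 3 bo L, 4 fa L.
  Heavy syllables in the domain: 1. The leftmost is syllable 1 (bok).
  → primary stress on syllable 1.
Suffixed `bok.ga.bo.fa.gid` (5 syllables):
  Weights: 1 bok H, 2 ga L, 3 bo L, 4 fa L, 5 gid H.
  Heavy syllables in the domain: 1, 5. The leftmost is syllable 1 (bok).
  → primary stress on syllable 1.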